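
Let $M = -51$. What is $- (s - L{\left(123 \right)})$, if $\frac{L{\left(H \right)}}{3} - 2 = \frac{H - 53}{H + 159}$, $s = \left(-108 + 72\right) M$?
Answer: $- \frac{85975}{47} \approx -1829.3$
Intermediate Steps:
$s = 1836$ ($s = \left(-108 + 72\right) \left(-51\right) = \left(-36\right) \left(-51\right) = 1836$)
$L{\left(H \right)} = 6 + \frac{3 \left(-53 + H\right)}{159 + H}$ ($L{\left(H \right)} = 6 + 3 \frac{H - 53}{H + 159} = 6 + 3 \frac{-53 + H}{159 + H} = 6 + \frac{3 \left(-53 + H\right)}{159 + H}$)
$- (s - L{\left(123 \right)}) = - (1836 - \frac{3 \left(265 + 3 \cdot 123\right)}{159 + 123}) = - (1836 - \frac{3 \left(265 + 369\right)}{282}) = - (1836 - 3 \cdot \frac{1}{282} \cdot 634) = - (1836 - \frac{317}{47}) = \left(-1\right) \frac{85975}{47} = - \frac{85975}{47}$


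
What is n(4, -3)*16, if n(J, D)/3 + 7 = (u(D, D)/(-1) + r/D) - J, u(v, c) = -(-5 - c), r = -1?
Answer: -608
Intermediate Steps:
u(v, c) = 5 + c
n(J, D) = -36 - 3*D - 3*J - 3/D (n(J, D) = -21 + 3*(((5 + D)/(-1) - 1/D) - J) = -21 + 3*(((5 + D)*(-1) - 1/D) - J) = -21 + 3*(((-5 - D) - 1/D) - J) = -21 + 3*((-5 - D - 1/D) - J) = -21 + 3*(-5 - D - J - 1/D) = -21 + (-15 - 3*D - 3*J - 3/D) = -36 - 3*D - 3*J - 3/D)
n(4, -3)*16 = (3*(-1 - 1*(-3)*(12 - 3 + 4))/(-3))*16 = (3*(-⅓)*(-1 - 1*(-3)*13))*16 = (3*(-⅓)*(-1 + 39))*16 = (3*(-⅓)*38)*16 = -38*16 = -608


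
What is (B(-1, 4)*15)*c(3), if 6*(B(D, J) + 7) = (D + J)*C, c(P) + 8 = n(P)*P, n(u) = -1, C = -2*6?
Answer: 2145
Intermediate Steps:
C = -12
c(P) = -8 - P
B(D, J) = -7 - 2*D - 2*J (B(D, J) = -7 + ((D + J)*(-12))/6 = -7 + (-12*D - 12*J)/6 = -7 + (-2*D - 2*J) = -7 - 2*D - 2*J)
(B(-1, 4)*15)*c(3) = ((-7 - 2*(-1) - 2*4)*15)*(-8 - 1*3) = ((-7 + 2 - 8)*15)*(-8 - 3) = -13*15*(-11) = -195*(-11) = 2145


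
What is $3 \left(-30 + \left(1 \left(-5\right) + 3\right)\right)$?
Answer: $-96$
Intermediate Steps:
$3 \left(-30 + \left(1 \left(-5\right) + 3\right)\right) = 3 \left(-30 + \left(-5 + 3\right)\right) = 3 \left(-30 - 2\right) = 3 \left(-32\right) = -96$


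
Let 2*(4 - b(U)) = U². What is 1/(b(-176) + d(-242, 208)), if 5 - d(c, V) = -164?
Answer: -1/15315 ≈ -6.5295e-5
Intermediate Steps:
d(c, V) = 169 (d(c, V) = 5 - 1*(-164) = 5 + 164 = 169)
b(U) = 4 - U²/2
1/(b(-176) + d(-242, 208)) = 1/((4 - ½*(-176)²) + 169) = 1/((4 - ½*30976) + 169) = 1/((4 - 15488) + 169) = 1/(-15484 + 169) = 1/(-15315) = -1/15315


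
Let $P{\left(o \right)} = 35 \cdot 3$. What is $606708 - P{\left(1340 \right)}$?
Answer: $606603$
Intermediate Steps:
$P{\left(o \right)} = 105$
$606708 - P{\left(1340 \right)} = 606708 - 105 = 606603$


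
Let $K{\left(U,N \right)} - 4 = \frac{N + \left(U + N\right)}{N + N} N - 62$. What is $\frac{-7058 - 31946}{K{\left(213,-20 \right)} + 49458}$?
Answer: $- \frac{11144}{14139} \approx -0.78817$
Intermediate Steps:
$K{\left(U,N \right)} = -58 + N + \frac{U}{2}$ ($K{\left(U,N \right)} = 4 + \left(\frac{N + \left(U + N\right)}{N + N} N - 62\right) = 4 + \left(\frac{N + \left(N + U\right)}{2 N} N - 62\right) = 4 + \left(\left(U + 2 N\right) \frac{1}{2 N} N - 62\right) = 4 + \left(\frac{U + 2 N}{2 N} N - 62\right) = 4 - \left(62 - N - \frac{U}{2}\right) = 4 + \left(-62 + N + \frac{U}{2}\right) = -58 + N + \frac{U}{2}$)
$\frac{-7058 - 31946}{K{\left(213,-20 \right)} + 49458} = \frac{-7058 - 31946}{\left(-58 - 20 + \frac{1}{2} \cdot 213\right) + 49458} = - \frac{39004}{\left(-58 - 20 + \frac{213}{2}\right) + 49458} = - \frac{39004}{\frac{57}{2} + 49458} = - \frac{39004}{\frac{98973}{2}} = \left(-39004\right) \frac{2}{98973} = - \frac{11144}{14139}$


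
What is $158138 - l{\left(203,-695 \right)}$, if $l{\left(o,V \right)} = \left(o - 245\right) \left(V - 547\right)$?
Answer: $105974$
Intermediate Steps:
$l{\left(o,V \right)} = \left(-547 + V\right) \left(-245 + o\right)$ ($l{\left(o,V \right)} = \left(-245 + o\right) \left(-547 + V\right) = \left(-547 + V\right) \left(-245 + o\right)$)
$158138 - l{\left(203,-695 \right)} = 158138 - \left(134015 - 111041 - -170275 - 141085\right) = 158138 - \left(134015 - 111041 + 170275 - 141085\right) = 158138 - 52164 = 105974$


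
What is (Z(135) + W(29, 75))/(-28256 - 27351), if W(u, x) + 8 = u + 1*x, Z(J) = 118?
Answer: -214/55607 ≈ -0.0038484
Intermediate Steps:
W(u, x) = -8 + u + x (W(u, x) = -8 + (u + 1*x) = -8 + (u + x) = -8 + u + x)
(Z(135) + W(29, 75))/(-28256 - 27351) = (118 + (-8 + 29 + 75))/(-28256 - 27351) = (118 + 96)/(-55607) = 214*(-1/55607) = -214/55607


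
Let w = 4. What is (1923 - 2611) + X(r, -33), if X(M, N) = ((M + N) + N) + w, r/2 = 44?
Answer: -662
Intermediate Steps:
r = 88 (r = 2*44 = 88)
X(M, N) = 4 + M + 2*N (X(M, N) = ((M + N) + N) + 4 = (M + 2*N) + 4 = 4 + M + 2*N)
(1923 - 2611) + X(r, -33) = (1923 - 2611) + (4 + 88 + 2*(-33)) = -688 + (4 + 88 - 66) = -688 + 26 = -662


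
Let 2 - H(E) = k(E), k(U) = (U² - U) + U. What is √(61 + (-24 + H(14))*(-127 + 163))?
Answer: I*√7787 ≈ 88.244*I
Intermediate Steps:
k(U) = U²
H(E) = 2 - E²
√(61 + (-24 + H(14))*(-127 + 163)) = √(61 + (-24 + (2 - 1*14²))*(-127 + 163)) = √(61 + (-24 + (2 - 1*196))*36) = √(61 + (-24 + (2 - 196))*36) = √(61 + (-24 - 194)*36) = √(61 - 218*36) = √(61 - 7848) = √(-7787) = I*√7787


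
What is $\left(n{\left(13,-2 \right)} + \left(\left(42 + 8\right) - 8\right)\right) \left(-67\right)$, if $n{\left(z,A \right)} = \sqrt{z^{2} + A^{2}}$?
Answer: $-2814 - 67 \sqrt{173} \approx -3695.2$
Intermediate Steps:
$n{\left(z,A \right)} = \sqrt{A^{2} + z^{2}}$
$\left(n{\left(13,-2 \right)} + \left(\left(42 + 8\right) - 8\right)\right) \left(-67\right) = \left(\sqrt{\left(-2\right)^{2} + 13^{2}} + \left(\left(42 + 8\right) - 8\right)\right) \left(-67\right) = \left(\sqrt{4 + 169} + \left(50 - 8\right)\right) \left(-67\right) = \left(\sqrt{173} + 42\right) \left(-67\right) = \left(42 + \sqrt{173}\right) \left(-67\right) = -2814 - 67 \sqrt{173}$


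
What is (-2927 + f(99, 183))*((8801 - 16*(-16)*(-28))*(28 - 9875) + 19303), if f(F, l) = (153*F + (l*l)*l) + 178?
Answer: -98627820570480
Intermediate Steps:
f(F, l) = 178 + l³ + 153*F (f(F, l) = (153*F + l²*l) + 178 = (153*F + l³) + 178 = (l³ + 153*F) + 178 = 178 + l³ + 153*F)
(-2927 + f(99, 183))*((8801 - 16*(-16)*(-28))*(28 - 9875) + 19303) = (-2927 + (178 + 183³ + 153*99))*((8801 - 16*(-16)*(-28))*(28 - 9875) + 19303) = (-2927 + (178 + 6128487 + 15147))*((8801 + 256*(-28))*(-9847) + 19303) = (-2927 + 6143812)*((8801 - 7168)*(-9847) + 19303) = 6140885*(1633*(-9847) + 19303) = 6140885*(-16080151 + 19303) = 6140885*(-16060848) = -98627820570480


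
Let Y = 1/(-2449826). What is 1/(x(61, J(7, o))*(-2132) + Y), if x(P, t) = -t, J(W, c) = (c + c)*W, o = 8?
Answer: 2449826/584979251583 ≈ 4.1879e-6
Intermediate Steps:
Y = -1/2449826 ≈ -4.0819e-7
J(W, c) = 2*W*c (J(W, c) = (2*c)*W = 2*W*c)
1/(x(61, J(7, o))*(-2132) + Y) = 1/(-2*7*8*(-2132) - 1/2449826) = 1/(-1*112*(-2132) - 1/2449826) = 1/(-112*(-2132) - 1/2449826) = 1/(238784 - 1/2449826) = 1/(584979251583/2449826) = 2449826/584979251583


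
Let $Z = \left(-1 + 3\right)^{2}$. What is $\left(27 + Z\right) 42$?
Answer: $1302$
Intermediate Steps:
$Z = 4$ ($Z = 2^{2} = 4$)
$\left(27 + Z\right) 42 = \left(27 + 4\right) 42 = 31 \cdot 42 = 1302$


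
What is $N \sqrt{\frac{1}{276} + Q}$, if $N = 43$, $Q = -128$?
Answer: $\frac{43 i \sqrt{2437563}}{138} \approx 486.48 i$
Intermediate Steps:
$N \sqrt{\frac{1}{276} + Q} = 43 \sqrt{\frac{1}{276} - 128} = 43 \sqrt{- \frac{35327}{276}} = 43 \frac{i \sqrt{2437563}}{138} = \frac{43 i \sqrt{2437563}}{138}$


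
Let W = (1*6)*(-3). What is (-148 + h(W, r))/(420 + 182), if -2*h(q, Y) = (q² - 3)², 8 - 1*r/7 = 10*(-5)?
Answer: -103337/1204 ≈ -85.828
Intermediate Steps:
W = -18 (W = 6*(-3) = -18)
r = 406 (r = 56 - 70*(-5) = 56 - 7*(-50) = 56 + 350 = 406)
h(q, Y) = -(-3 + q²)²/2 (h(q, Y) = -(q² - 3)²/2 = -(-3 + q²)²/2)
(-148 + h(W, r))/(420 + 182) = (-148 - (-3 + (-18)²)²/2)/(420 + 182) = (-148 - (-3 + 324)²/2)/602 = (-148 - ½*321²)*(1/602) = (-148 - ½*103041)*(1/602) = (-148 - 103041/2)*(1/602) = -103337/2*1/602 = -103337/1204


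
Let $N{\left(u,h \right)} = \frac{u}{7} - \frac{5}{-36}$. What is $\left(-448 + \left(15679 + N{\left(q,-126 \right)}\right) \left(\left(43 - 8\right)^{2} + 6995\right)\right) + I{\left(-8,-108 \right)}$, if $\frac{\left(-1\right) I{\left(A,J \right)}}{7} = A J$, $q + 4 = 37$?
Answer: $\frac{2707210319}{21} \approx 1.2891 \cdot 10^{8}$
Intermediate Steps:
$q = 33$ ($q = -4 + 37 = 33$)
$N{\left(u,h \right)} = \frac{5}{36} + \frac{u}{7}$ ($N{\left(u,h \right)} = u \frac{1}{7} - - \frac{5}{36} = \frac{u}{7} + \frac{5}{36} = \frac{5}{36} + \frac{u}{7}$)
$I{\left(A,J \right)} = - 7 A J$
$\left(-448 + \left(15679 + N{\left(q,-126 \right)}\right) \left(\left(43 - 8\right)^{2} + 6995\right)\right) + I{\left(-8,-108 \right)} = \left(-448 + \left(15679 + \left(\frac{5}{36} + \frac{1}{7} \cdot 33\right)\right) \left(\left(43 - 8\right)^{2} + 6995\right)\right) - \left(-56\right) \left(-108\right) = \left(-448 + \left(15679 + \left(\frac{5}{36} + \frac{33}{7}\right)\right) \left(35^{2} + 6995\right)\right) - 6048 = \left(-448 + \left(15679 + \frac{1223}{252}\right) \left(1225 + 6995\right)\right) - 6048 = \left(-448 + \frac{3952331}{252} \cdot 8220\right) - 6048 = \left(-448 + \frac{2707346735}{21}\right) - 6048 = \frac{2707337327}{21} - 6048 = \frac{2707210319}{21}$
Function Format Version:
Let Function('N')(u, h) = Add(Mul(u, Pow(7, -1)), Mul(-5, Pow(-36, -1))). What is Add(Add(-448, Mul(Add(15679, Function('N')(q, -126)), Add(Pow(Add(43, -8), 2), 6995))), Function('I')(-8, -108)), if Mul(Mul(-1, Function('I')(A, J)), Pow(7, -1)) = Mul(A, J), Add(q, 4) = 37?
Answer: Rational(2707210319, 21) ≈ 1.2891e+8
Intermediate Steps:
q = 33 (q = Add(-4, 37) = 33)
Function('N')(u, h) = Add(Rational(5, 36), Mul(Rational(1, 7), u)) (Function('N')(u, h) = Add(Mul(u, Rational(1, 7)), Mul(-5, Rational(-1, 36))) = Add(Mul(Rational(1, 7), u), Rational(5, 36)) = Add(Rational(5, 36), Mul(Rational(1, 7), u)))
Function('I')(A, J) = Mul(-7, A, J) (Function('I')(A, J) = Mul(-7, Mul(A, J)) = Mul(-7, A, J))
Add(Add(-448, Mul(Add(15679, Function('N')(q, -126)), Add(Pow(Add(43, -8), 2), 6995))), Function('I')(-8, -108)) = Add(Add(-448, Mul(Add(15679, Add(Rational(5, 36), Mul(Rational(1, 7), 33))), Add(Pow(Add(43, -8), 2), 6995))), Mul(-7, -8, -108)) = Add(Add(-448, Mul(Add(15679, Add(Rational(5, 36), Rational(33, 7))), Add(Pow(35, 2), 6995))), -6048) = Add(Add(-448, Mul(Add(15679, Rational(1223, 252)), Add(1225, 6995))), -6048) = Add(Add(-448, Mul(Rational(3952331, 252), 8220)), -6048) = Add(Add(-448, Rational(2707346735, 21)), -6048) = Add(Rational(2707337327, 21), -6048) = Rational(2707210319, 21)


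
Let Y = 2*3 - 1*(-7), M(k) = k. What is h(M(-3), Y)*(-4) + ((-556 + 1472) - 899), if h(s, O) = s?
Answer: 29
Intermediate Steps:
Y = 13 (Y = 6 + 7 = 13)
h(M(-3), Y)*(-4) + ((-556 + 1472) - 899) = -3*(-4) + ((-556 + 1472) - 899) = 12 + (916 - 899) = 12 + 17 = 29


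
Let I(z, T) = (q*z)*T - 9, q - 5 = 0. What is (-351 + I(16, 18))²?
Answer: 1166400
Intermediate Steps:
q = 5 (q = 5 + 0 = 5)
I(z, T) = -9 + 5*T*z (I(z, T) = (5*z)*T - 9 = 5*T*z - 9 = -9 + 5*T*z)
(-351 + I(16, 18))² = (-351 + (-9 + 5*18*16))² = (-351 + (-9 + 1440))² = (-351 + 1431)² = 1080² = 1166400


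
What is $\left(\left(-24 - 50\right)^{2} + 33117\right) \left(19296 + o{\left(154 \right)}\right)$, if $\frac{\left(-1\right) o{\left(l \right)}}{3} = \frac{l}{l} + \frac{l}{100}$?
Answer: $\frac{37219822467}{50} \approx 7.444 \cdot 10^{8}$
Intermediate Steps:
$o{\left(l \right)} = -3 - \frac{3 l}{100}$ ($o{\left(l \right)} = - 3 \left(\frac{l}{l} + \frac{l}{100}\right) = - 3 \left(1 + l \frac{1}{100}\right) = - 3 \left(1 + \frac{l}{100}\right) = -3 - \frac{3 l}{100}$)
$\left(\left(-24 - 50\right)^{2} + 33117\right) \left(19296 + o{\left(154 \right)}\right) = \left(\left(-24 - 50\right)^{2} + 33117\right) \left(19296 - \frac{381}{50}\right) = \left(\left(-74\right)^{2} + 33117\right) \left(19296 - \frac{381}{50}\right) = \left(5476 + 33117\right) \left(19296 - \frac{381}{50}\right) = 38593 \cdot \frac{964419}{50} = \frac{37219822467}{50}$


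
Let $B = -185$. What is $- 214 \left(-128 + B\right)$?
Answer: $66982$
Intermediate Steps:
$- 214 \left(-128 + B\right) = - 214 \left(-128 - 185\right) = \left(-214\right) \left(-313\right) = 66982$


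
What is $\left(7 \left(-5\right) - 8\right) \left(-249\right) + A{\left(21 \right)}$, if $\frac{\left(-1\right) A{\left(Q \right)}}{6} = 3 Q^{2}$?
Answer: $2769$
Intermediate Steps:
$A{\left(Q \right)} = - 18 Q^{2}$ ($A{\left(Q \right)} = - 6 \cdot 3 Q^{2} = - 18 Q^{2}$)
$\left(7 \left(-5\right) - 8\right) \left(-249\right) + A{\left(21 \right)} = \left(7 \left(-5\right) - 8\right) \left(-249\right) - 18 \cdot 21^{2} = \left(-35 - 8\right) \left(-249\right) - 7938 = \left(-43\right) \left(-249\right) - 7938 = 10707 - 7938 = 2769$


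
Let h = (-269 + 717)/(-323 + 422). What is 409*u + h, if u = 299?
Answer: 12107257/99 ≈ 1.2230e+5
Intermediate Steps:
h = 448/99 ≈ 4.5253
409*u + h = 409*299 + 448/99 = 122291 + 448/99 = 12107257/99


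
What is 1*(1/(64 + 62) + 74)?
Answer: 9325/126 ≈ 74.008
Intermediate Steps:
1*(1/(64 + 62) + 74) = 1*(1/126 + 74) = 1*(9325/126) = 9325/126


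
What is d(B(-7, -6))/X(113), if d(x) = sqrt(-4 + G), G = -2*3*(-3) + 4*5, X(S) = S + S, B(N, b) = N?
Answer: sqrt(34)/226 ≈ 0.025801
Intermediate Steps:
X(S) = 2*S
G = 38 (G = -6*(-3) + 20 = 18 + 20 = 38)
d(x) = sqrt(34) (d(x) = sqrt(-4 + 38) = sqrt(34))
d(B(-7, -6))/X(113) = sqrt(34)/((2*113)) = sqrt(34)/226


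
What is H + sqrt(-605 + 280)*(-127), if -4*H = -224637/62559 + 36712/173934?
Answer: 97289275/115144308 - 635*I*sqrt(13) ≈ 0.84493 - 2289.5*I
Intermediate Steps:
H = 97289275/115144308 (H = -(-224637/62559 + 36712/173934)/4 = -(-224637*1/62559 + 36712*(1/173934))/4 = -(-10697/2979 + 18356/86967)/4 = -1/4*(-97289275/28786077) = 97289275/115144308 ≈ 0.84493)
H + sqrt(-605 + 280)*(-127) = 97289275/115144308 + sqrt(-605 + 280)*(-127) = 97289275/115144308 + sqrt(-325)*(-127) = 97289275/115144308 + (5*I*sqrt(13))*(-127) = 97289275/115144308 - 635*I*sqrt(13)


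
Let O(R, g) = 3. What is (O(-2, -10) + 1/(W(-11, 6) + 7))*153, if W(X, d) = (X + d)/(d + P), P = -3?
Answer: 7803/16 ≈ 487.69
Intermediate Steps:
W(X, d) = (X + d)/(-3 + d) (W(X, d) = (X + d)/(d - 3) = (X + d)/(-3 + d))
(O(-2, -10) + 1/(W(-11, 6) + 7))*153 = (3 + 1/((-11 + 6)/(-3 + 6) + 7))*153 = (3 + 1/(-5/3 + 7))*153 = (3 + 1/(16/3))*153 = (3 + 3/16)*153 = (51/16)*153 = 7803/16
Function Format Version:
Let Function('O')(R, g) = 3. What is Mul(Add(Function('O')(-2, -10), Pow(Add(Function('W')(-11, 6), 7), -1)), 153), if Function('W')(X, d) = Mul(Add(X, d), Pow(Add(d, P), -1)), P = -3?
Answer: Rational(7803, 16) ≈ 487.69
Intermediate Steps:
Function('W')(X, d) = Mul(Pow(Add(-3, d), -1), Add(X, d)) (Function('W')(X, d) = Mul(Add(X, d), Pow(Add(d, -3), -1)) = Mul(Add(X, d), Pow(Add(-3, d), -1)) = Mul(Pow(Add(-3, d), -1), Add(X, d)))
Mul(Add(Function('O')(-2, -10), Pow(Add(Function('W')(-11, 6), 7), -1)), 153) = Mul(Add(3, Pow(Add(Mul(Pow(Add(-3, 6), -1), Add(-11, 6)), 7), -1)), 153) = Mul(Add(3, Pow(Add(Mul(Pow(3, -1), -5), 7), -1)), 153) = Mul(Add(3, Pow(Add(Mul(Rational(1, 3), -5), 7), -1)), 153) = Mul(Add(3, Pow(Add(Rational(-5, 3), 7), -1)), 153) = Mul(Add(3, Pow(Rational(16, 3), -1)), 153) = Mul(Add(3, Rational(3, 16)), 153) = Mul(Rational(51, 16), 153) = Rational(7803, 16)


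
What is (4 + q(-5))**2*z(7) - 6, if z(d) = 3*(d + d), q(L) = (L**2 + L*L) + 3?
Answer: 136452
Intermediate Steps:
q(L) = 3 + 2*L**2 (q(L) = (L**2 + L**2) + 3 = 2*L**2 + 3 = 3 + 2*L**2)
z(d) = 6*d (z(d) = 3*(2*d) = 6*d)
(4 + q(-5))**2*z(7) - 6 = (4 + (3 + 2*(-5)**2))**2*(6*7) - 6 = (4 + (3 + 2*25))**2*42 - 6 = (4 + (3 + 50))**2*42 - 6 = (4 + 53)**2*42 - 6 = 57**2*42 - 6 = 3249*42 - 6 = 136458 - 6 = 136452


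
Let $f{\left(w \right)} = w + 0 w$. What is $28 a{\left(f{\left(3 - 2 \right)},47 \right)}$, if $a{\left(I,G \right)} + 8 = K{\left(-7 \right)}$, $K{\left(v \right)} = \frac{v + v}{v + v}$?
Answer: $-196$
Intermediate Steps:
$K{\left(v \right)} = 1$ ($K{\left(v \right)} = \frac{2 v}{2 v} = 2 v \frac{1}{2 v} = 1$)
$f{\left(w \right)} = w$ ($f{\left(w \right)} = w + 0 = w$)
$a{\left(I,G \right)} = -7$ ($a{\left(I,G \right)} = -8 + 1 = -7$)
$28 a{\left(f{\left(3 - 2 \right)},47 \right)} = 28 \left(-7\right) = -196$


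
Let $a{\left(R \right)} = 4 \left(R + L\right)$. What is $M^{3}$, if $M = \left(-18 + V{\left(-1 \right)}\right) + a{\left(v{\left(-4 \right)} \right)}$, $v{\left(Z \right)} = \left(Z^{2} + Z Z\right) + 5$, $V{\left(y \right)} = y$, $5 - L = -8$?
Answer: $5929741$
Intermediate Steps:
$L = 13$ ($L = 5 - -8 = 5 + 8 = 13$)
$v{\left(Z \right)} = 5 + 2 Z^{2}$ ($v{\left(Z \right)} = \left(Z^{2} + Z^{2}\right) + 5 = 2 Z^{2} + 5 = 5 + 2 Z^{2}$)
$a{\left(R \right)} = 52 + 4 R$ ($a{\left(R \right)} = 4 \left(R + 13\right) = 4 \left(13 + R\right) = 52 + 4 R$)
$M = 181$ ($M = \left(-18 - 1\right) + \left(52 + 4 \left(5 + 2 \left(-4\right)^{2}\right)\right) = -19 + \left(52 + 4 \left(5 + 2 \cdot 16\right)\right) = -19 + \left(52 + 4 \left(5 + 32\right)\right) = -19 + \left(52 + 4 \cdot 37\right) = -19 + \left(52 + 148\right) = -19 + 200 = 181$)
$M^{3} = 181^{3} = 5929741$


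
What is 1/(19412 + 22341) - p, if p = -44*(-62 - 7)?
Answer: -126762107/41753 ≈ -3036.0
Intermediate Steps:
p = 3036 (p = -44*(-69) = 3036)
1/(19412 + 22341) - p = 1/(19412 + 22341) - 1*3036 = 1/41753 - 3036 = -126762107/41753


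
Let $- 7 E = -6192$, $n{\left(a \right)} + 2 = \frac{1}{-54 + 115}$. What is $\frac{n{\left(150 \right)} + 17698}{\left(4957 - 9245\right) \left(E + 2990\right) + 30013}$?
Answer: $- \frac{7556199}{7081431745} \approx -0.001067$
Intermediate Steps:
$n{\left(a \right)} = - \frac{121}{61}$ ($n{\left(a \right)} = -2 + \frac{1}{-54 + 115} = -2 + \frac{1}{61} = - \frac{121}{61}$)
$E = \frac{6192}{7}$ ($E = \left(- \frac{1}{7}\right) \left(-6192\right) = \frac{6192}{7} \approx 884.57$)
$\frac{n{\left(150 \right)} + 17698}{\left(4957 - 9245\right) \left(E + 2990\right) + 30013} = \frac{- \frac{121}{61} + 17698}{\left(4957 - 9245\right) \left(\frac{6192}{7} + 2990\right) + 30013} = \frac{1079457}{61 \left(\left(-4288\right) \frac{27122}{7} + 30013\right)} = \frac{1079457}{61 \left(- \frac{116299136}{7} + 30013\right)} = \frac{1079457}{61 \left(- \frac{116089045}{7}\right)} = \frac{1079457}{61} \left(- \frac{7}{116089045}\right) = - \frac{7556199}{7081431745}$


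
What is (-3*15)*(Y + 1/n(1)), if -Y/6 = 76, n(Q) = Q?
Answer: 20475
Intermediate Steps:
Y = -456 (Y = -6*76 = -456)
(-3*15)*(Y + 1/n(1)) = (-3*15)*(-456 + 1/1) = -45*(-456 + 1) = -45*(-455) = 20475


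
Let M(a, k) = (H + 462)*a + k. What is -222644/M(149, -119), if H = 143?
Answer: -111322/45013 ≈ -2.4731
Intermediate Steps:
M(a, k) = k + 605*a (M(a, k) = (143 + 462)*a + k = 605*a + k = k + 605*a)
-222644/M(149, -119) = -222644/(-119 + 605*149) = -222644/(-119 + 90145) = -222644/90026 = -222644*1/90026 = -111322/45013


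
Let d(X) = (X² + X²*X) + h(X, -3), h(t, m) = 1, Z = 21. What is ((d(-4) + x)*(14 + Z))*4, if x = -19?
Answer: -9240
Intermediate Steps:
d(X) = 1 + X² + X³ (d(X) = (X² + X²*X) + 1 = (X² + X³) + 1 = 1 + X² + X³)
((d(-4) + x)*(14 + Z))*4 = (((1 + (-4)² + (-4)³) - 19)*(14 + 21))*4 = (((1 + 16 - 64) - 19)*35)*4 = ((-47 - 19)*35)*4 = -66*35*4 = -2310*4 = -9240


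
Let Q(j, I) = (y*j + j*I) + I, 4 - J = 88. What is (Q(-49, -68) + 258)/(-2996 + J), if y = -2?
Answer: -181/154 ≈ -1.1753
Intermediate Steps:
J = -84 (J = 4 - 1*88 = 4 - 88 = -84)
Q(j, I) = I - 2*j + I*j (Q(j, I) = (-2*j + j*I) + I = (-2*j + I*j) + I = I - 2*j + I*j)
(Q(-49, -68) + 258)/(-2996 + J) = ((-68 - 2*(-49) - 68*(-49)) + 258)/(-2996 - 84) = ((-68 + 98 + 3332) + 258)/(-3080) = (3362 + 258)*(-1/3080) = 3620*(-1/3080) = -181/154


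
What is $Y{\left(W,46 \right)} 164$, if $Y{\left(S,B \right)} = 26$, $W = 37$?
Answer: $4264$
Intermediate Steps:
$Y{\left(W,46 \right)} 164 = 26 \cdot 164 = 4264$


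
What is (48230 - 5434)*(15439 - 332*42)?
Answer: 63980020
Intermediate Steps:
(48230 - 5434)*(15439 - 332*42) = 42796*(15439 - 13944) = 42796*1495 = 63980020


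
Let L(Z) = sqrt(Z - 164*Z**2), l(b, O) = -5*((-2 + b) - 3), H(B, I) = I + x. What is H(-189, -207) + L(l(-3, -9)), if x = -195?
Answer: -402 + 2*I*sqrt(65590) ≈ -402.0 + 512.21*I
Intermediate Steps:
H(B, I) = -195 + I (H(B, I) = I - 195 = -195 + I)
l(b, O) = 25 - 5*b (l(b, O) = -5*(-5 + b) = 25 - 5*b)
H(-189, -207) + L(l(-3, -9)) = (-195 - 207) + sqrt((25 - 5*(-3))*(1 - 164*(25 - 5*(-3)))) = -402 + sqrt((25 + 15)*(1 - 164*(25 + 15))) = -402 + sqrt(40*(1 - 164*40)) = -402 + sqrt(40*(1 - 6560)) = -402 + sqrt(40*(-6559)) = -402 + sqrt(-262360) = -402 + 2*I*sqrt(65590)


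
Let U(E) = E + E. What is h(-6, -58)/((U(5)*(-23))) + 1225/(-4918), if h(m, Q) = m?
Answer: -126121/565570 ≈ -0.22300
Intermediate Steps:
U(E) = 2*E
h(-6, -58)/((U(5)*(-23))) + 1225/(-4918) = -6/((2*5)*(-23)) + 1225/(-4918) = -6/(10*(-23)) + 1225*(-1/4918) = -6/(-230) - 1225/4918 = -6*(-1/230) - 1225/4918 = 3/115 - 1225/4918 = -126121/565570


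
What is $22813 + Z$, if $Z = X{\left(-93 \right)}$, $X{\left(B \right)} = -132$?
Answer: $22681$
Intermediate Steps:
$Z = -132$
$22813 + Z = 22813 - 132 = 22681$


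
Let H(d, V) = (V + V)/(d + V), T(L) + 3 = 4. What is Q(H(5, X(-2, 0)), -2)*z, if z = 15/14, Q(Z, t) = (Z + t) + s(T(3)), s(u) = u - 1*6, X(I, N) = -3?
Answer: -75/7 ≈ -10.714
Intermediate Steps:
T(L) = 1 (T(L) = -3 + 4 = 1)
H(d, V) = 2*V/(V + d) (H(d, V) = (2*V)/(V + d) = 2*V/(V + d))
s(u) = -6 + u (s(u) = u - 6 = -6 + u)
Q(Z, t) = -5 + Z + t (Q(Z, t) = (Z + t) + (-6 + 1) = (Z + t) - 5 = -5 + Z + t)
z = 15/14 (z = 15*(1/14) = 15/14 ≈ 1.0714)
Q(H(5, X(-2, 0)), -2)*z = (-5 + 2*(-3)/(-3 + 5) - 2)*(15/14) = (-5 + 2*(-3)/2 - 2)*(15/14) = (-5 + 2*(-3)*(1/2) - 2)*(15/14) = (-5 - 3 - 2)*(15/14) = -10*15/14 = -75/7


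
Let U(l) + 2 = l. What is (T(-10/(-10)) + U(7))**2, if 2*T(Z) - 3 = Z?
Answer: 49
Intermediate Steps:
T(Z) = 3/2 + Z/2
U(l) = -2 + l
(T(-10/(-10)) + U(7))**2 = ((3/2 + (-10/(-10))/2) + (-2 + 7))**2 = ((3/2 + (-10*(-1/10))/2) + 5)**2 = ((3/2 + (1/2)*1) + 5)**2 = ((3/2 + 1/2) + 5)**2 = (2 + 5)**2 = 7**2 = 49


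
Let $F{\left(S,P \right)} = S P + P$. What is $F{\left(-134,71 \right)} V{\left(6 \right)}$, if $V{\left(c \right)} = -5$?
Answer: $47215$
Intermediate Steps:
$F{\left(S,P \right)} = P + P S$ ($F{\left(S,P \right)} = P S + P = P + P S$)
$F{\left(-134,71 \right)} V{\left(6 \right)} = 71 \left(1 - 134\right) \left(-5\right) = 71 \left(-133\right) \left(-5\right) = \left(-9443\right) \left(-5\right) = 47215$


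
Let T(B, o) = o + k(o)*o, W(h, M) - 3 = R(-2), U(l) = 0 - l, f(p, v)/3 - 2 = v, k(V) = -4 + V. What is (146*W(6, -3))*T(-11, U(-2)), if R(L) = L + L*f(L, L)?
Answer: -292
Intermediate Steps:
f(p, v) = 6 + 3*v
R(L) = L + L*(6 + 3*L)
U(l) = -l
W(h, M) = 1 (W(h, M) = 3 - 2*(7 + 3*(-2)) = 3 - 2*(7 - 6) = 3 - 2*1 = 3 - 2 = 1)
T(B, o) = o + o*(-4 + o) (T(B, o) = o + (-4 + o)*o = o + o*(-4 + o))
(146*W(6, -3))*T(-11, U(-2)) = (146*1)*((-1*(-2))*(-3 - 1*(-2))) = 146*(2*(-3 + 2)) = 146*(2*(-1)) = 146*(-2) = -292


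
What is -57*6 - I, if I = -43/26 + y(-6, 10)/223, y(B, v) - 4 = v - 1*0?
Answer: -1973691/5798 ≈ -340.41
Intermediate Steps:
y(B, v) = 4 + v (y(B, v) = 4 + (v - 1*0) = 4 + (v + 0) = 4 + v)
I = -9225/5798 (I = -43/26 + (4 + 10)/223 = -43*1/26 + 14*(1/223) = -43/26 + 14/223 = -9225/5798 ≈ -1.5911)
-57*6 - I = -57*6 - 1*(-9225/5798) = -342 + 9225/5798 = -1973691/5798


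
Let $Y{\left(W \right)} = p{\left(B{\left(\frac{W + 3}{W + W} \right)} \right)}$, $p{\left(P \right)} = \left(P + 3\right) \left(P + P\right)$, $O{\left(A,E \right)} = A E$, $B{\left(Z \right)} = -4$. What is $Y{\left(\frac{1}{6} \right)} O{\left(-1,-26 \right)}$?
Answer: $208$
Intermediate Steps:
$p{\left(P \right)} = 2 P \left(3 + P\right)$ ($p{\left(P \right)} = \left(3 + P\right) 2 P = 2 P \left(3 + P\right)$)
$Y{\left(W \right)} = 8$ ($Y{\left(W \right)} = 2 \left(-4\right) \left(3 - 4\right) = 2 \left(-4\right) \left(-1\right) = 8$)
$Y{\left(\frac{1}{6} \right)} O{\left(-1,-26 \right)} = 8 \left(\left(-1\right) \left(-26\right)\right) = 8 \cdot 26 = 208$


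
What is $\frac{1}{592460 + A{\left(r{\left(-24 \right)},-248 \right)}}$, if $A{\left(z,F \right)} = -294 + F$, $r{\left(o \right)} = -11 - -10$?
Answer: $\frac{1}{591918} \approx 1.6894 \cdot 10^{-6}$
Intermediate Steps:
$r{\left(o \right)} = -1$ ($r{\left(o \right)} = -11 + 10 = -1$)
$\frac{1}{592460 + A{\left(r{\left(-24 \right)},-248 \right)}} = \frac{1}{592460 - 542} = \frac{1}{591918}$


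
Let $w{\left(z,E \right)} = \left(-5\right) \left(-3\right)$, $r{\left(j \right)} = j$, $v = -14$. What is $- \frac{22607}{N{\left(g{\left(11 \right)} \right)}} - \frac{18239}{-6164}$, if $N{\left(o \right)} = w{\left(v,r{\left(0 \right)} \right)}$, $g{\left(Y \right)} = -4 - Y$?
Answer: $- \frac{6046781}{4020} \approx -1504.2$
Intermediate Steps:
$w{\left(z,E \right)} = 15$
$N{\left(o \right)} = 15$
$- \frac{22607}{N{\left(g{\left(11 \right)} \right)}} - \frac{18239}{-6164} = - \frac{22607}{15} - \frac{18239}{-6164} = \left(-22607\right) \frac{1}{15} - - \frac{793}{268} = - \frac{22607}{15} + \frac{793}{268} = - \frac{6046781}{4020}$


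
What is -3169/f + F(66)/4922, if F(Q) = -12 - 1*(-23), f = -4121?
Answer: 15643149/20283562 ≈ 0.77122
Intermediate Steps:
F(Q) = 11 (F(Q) = -12 + 23 = 11)
-3169/f + F(66)/4922 = -3169/(-4121) + 11/4922 = -3169*(-1/4121) + 11*(1/4922) = 3169/4121 + 11/4922 = 15643149/20283562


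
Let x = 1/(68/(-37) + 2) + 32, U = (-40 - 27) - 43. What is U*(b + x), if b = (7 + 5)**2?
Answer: -60115/3 ≈ -20038.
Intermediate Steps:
U = -110 (U = -67 - 43 = -110)
b = 144 (b = 12**2 = 144)
x = 229/6 (x = 1/(68*(-1/37) + 2) + 32 = 1/(-68/37 + 2) + 32 = 1/(6/37) + 32 = 37/6 + 32 = 229/6 ≈ 38.167)
U*(b + x) = -110*(144 + 229/6) = -110*1093/6 = -60115/3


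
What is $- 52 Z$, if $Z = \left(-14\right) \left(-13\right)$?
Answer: $-9464$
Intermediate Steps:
$Z = 182$
$- 52 Z = \left(-52\right) 182 = -9464$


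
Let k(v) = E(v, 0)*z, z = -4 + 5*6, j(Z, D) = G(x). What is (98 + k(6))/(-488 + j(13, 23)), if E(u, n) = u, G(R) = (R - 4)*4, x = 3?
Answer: -127/246 ≈ -0.51626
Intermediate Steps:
G(R) = -16 + 4*R (G(R) = (-4 + R)*4 = -16 + 4*R)
j(Z, D) = -4 (j(Z, D) = -16 + 4*3 = -16 + 12 = -4)
z = 26 (z = -4 + 30 = 26)
k(v) = 26*v (k(v) = v*26 = 26*v)
(98 + k(6))/(-488 + j(13, 23)) = (98 + 26*6)/(-488 - 4) = (98 + 156)/(-492) = 254*(-1/492) = -127/246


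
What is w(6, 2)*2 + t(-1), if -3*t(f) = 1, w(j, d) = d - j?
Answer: -25/3 ≈ -8.3333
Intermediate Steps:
t(f) = -⅓ (t(f) = -⅓*1 = -⅓)
w(6, 2)*2 + t(-1) = (2 - 1*6)*2 - ⅓ = (2 - 6)*2 - ⅓ = -4*2 - ⅓ = -8 - ⅓ = -25/3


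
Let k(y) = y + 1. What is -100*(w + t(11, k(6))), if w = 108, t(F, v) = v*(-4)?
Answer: -8000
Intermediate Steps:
k(y) = 1 + y
t(F, v) = -4*v
-100*(w + t(11, k(6))) = -100*(108 - 4*(1 + 6)) = -100*(108 - 4*7) = -100*(108 - 28) = -100*80 = -8000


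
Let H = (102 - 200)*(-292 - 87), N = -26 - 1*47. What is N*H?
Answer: -2711366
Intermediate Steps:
N = -73 (N = -26 - 47 = -73)
H = 37142 (H = -98*(-379) = 37142)
N*H = -73*37142 = -2711366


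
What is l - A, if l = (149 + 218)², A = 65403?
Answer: 69286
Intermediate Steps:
l = 134689 (l = 367² = 134689)
l - A = 134689 - 1*65403 = 134689 - 65403 = 69286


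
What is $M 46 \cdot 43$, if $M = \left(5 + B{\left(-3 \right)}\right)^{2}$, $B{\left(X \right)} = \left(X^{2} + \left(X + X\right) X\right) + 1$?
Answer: $2154042$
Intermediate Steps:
$B{\left(X \right)} = 1 + 3 X^{2}$ ($B{\left(X \right)} = \left(X^{2} + 2 X X\right) + 1 = \left(X^{2} + 2 X^{2}\right) + 1 = 3 X^{2} + 1 = 1 + 3 X^{2}$)
$M = 1089$ ($M = \left(5 + \left(1 + 3 \left(-3\right)^{2}\right)\right)^{2} = \left(5 + \left(1 + 3 \cdot 9\right)\right)^{2} = \left(5 + \left(1 + 27\right)\right)^{2} = \left(5 + 28\right)^{2} = 33^{2} = 1089$)
$M 46 \cdot 43 = 1089 \cdot 46 \cdot 43 = 50094 \cdot 43 = 2154042$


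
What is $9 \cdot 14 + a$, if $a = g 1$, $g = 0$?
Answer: $126$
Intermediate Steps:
$a = 0$ ($a = 0 \cdot 1 = 0$)
$9 \cdot 14 + a = 9 \cdot 14 + 0 = 126 + 0 = 126$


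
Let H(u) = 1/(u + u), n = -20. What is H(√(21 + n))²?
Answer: ¼ ≈ 0.25000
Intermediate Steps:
H(u) = 1/(2*u)
H(√(21 + n))² = (1/(2*(√(21 - 20))))² = (1/(2*(√1)))² = ((½)/1)² = ((½)*1)² = (½)² = ¼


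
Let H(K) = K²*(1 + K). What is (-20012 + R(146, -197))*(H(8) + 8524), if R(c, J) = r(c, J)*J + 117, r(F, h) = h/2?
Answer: -4463550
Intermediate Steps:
r(F, h) = h/2 (r(F, h) = h*(½) = h/2)
R(c, J) = 117 + J²/2 (R(c, J) = (J/2)*J + 117 = J²/2 + 117 = 117 + J²/2)
(-20012 + R(146, -197))*(H(8) + 8524) = (-20012 + (117 + (½)*(-197)²))*(8²*(1 + 8) + 8524) = (-20012 + (117 + (½)*38809))*(64*9 + 8524) = (-20012 + (117 + 38809/2))*(576 + 8524) = (-20012 + 39043/2)*9100 = -981/2*9100 = -4463550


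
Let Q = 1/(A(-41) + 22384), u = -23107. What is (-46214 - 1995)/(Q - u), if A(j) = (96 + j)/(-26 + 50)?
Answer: -25901297639/12414721021 ≈ -2.0863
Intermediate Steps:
A(j) = 4 + j/24 (A(j) = (96 + j)/24 = (96 + j)*(1/24) = 4 + j/24)
Q = 24/537271 (Q = 1/((4 + (1/24)*(-41)) + 22384) = 1/((4 - 41/24) + 22384) = 1/(55/24 + 22384) = 1/(537271/24) = 24/537271 ≈ 4.4670e-5)
(-46214 - 1995)/(Q - u) = (-46214 - 1995)/(24/537271 - 1*(-23107)) = -48209/(24/537271 + 23107) = -48209/12414721021/537271 = -48209*537271/12414721021 = -25901297639/12414721021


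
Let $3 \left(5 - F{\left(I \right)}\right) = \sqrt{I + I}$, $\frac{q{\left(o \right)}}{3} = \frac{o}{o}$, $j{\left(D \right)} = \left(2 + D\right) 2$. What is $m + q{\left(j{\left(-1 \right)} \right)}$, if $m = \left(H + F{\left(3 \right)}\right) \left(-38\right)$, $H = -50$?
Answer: $1713 + \frac{38 \sqrt{6}}{3} \approx 1744.0$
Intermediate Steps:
$j{\left(D \right)} = 4 + 2 D$
$q{\left(o \right)} = 3$ ($q{\left(o \right)} = 3 \frac{o}{o} = 3 \cdot 1 = 3$)
$F{\left(I \right)} = 5 - \frac{\sqrt{2} \sqrt{I}}{3}$ ($F{\left(I \right)} = 5 - \frac{\sqrt{I + I}}{3} = 5 - \frac{\sqrt{2 I}}{3} = 5 - \frac{\sqrt{2} \sqrt{I}}{3}$)
$m = 1710 + \frac{38 \sqrt{6}}{3}$ ($m = \left(-50 + \left(5 - \frac{\sqrt{2} \sqrt{3}}{3}\right)\right) \left(-38\right) = \left(-50 + \left(5 - \frac{\sqrt{6}}{3}\right)\right) \left(-38\right) = \left(-45 - \frac{\sqrt{6}}{3}\right) \left(-38\right) = 1710 + \frac{38 \sqrt{6}}{3} \approx 1741.0$)
$m + q{\left(j{\left(-1 \right)} \right)} = \left(1710 + \frac{38 \sqrt{6}}{3}\right) + 3 = 1713 + \frac{38 \sqrt{6}}{3}$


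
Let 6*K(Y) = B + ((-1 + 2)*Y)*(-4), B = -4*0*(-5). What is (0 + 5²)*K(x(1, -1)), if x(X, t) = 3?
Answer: -50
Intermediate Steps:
B = 0 (B = 0*(-5) = 0)
K(Y) = -2*Y/3 (K(Y) = (0 + ((-1 + 2)*Y)*(-4))/6 = (0 + (1*Y)*(-4))/6 = (0 + Y*(-4))/6 = (0 - 4*Y)/6 = (-4*Y)/6 = -2*Y/3)
(0 + 5²)*K(x(1, -1)) = (0 + 5²)*(-⅔*3) = (0 + 25)*(-2) = 25*(-2) = -50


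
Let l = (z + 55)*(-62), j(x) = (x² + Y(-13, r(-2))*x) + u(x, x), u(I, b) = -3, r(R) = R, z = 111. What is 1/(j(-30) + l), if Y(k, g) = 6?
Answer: -1/9575 ≈ -0.00010444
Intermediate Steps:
j(x) = -3 + x² + 6*x (j(x) = (x² + 6*x) - 3 = -3 + x² + 6*x)
l = -10292 (l = (111 + 55)*(-62) = 166*(-62) = -10292)
1/(j(-30) + l) = 1/((-3 + (-30)² + 6*(-30)) - 10292) = 1/((-3 + 900 - 180) - 10292) = 1/(717 - 10292) = 1/(-9575) = -1/9575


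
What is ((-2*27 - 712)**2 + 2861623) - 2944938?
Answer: 503441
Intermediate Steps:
((-2*27 - 712)**2 + 2861623) - 2944938 = ((-54 - 712)**2 + 2861623) - 2944938 = ((-766)**2 + 2861623) - 2944938 = (586756 + 2861623) - 2944938 = 3448379 - 2944938 = 503441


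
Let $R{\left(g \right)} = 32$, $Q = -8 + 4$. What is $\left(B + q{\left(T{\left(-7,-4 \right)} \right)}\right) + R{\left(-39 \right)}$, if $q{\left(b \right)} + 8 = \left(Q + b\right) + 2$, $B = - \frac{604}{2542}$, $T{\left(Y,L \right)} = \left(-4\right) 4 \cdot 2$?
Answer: $- \frac{13012}{1271} \approx -10.238$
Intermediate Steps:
$Q = -4$
$T{\left(Y,L \right)} = -32$ ($T{\left(Y,L \right)} = \left(-16\right) 2 = -32$)
$B = - \frac{302}{1271}$ ($B = \left(-604\right) \frac{1}{2542} = - \frac{302}{1271} \approx -0.23761$)
$q{\left(b \right)} = -10 + b$ ($q{\left(b \right)} = -8 + \left(\left(-4 + b\right) + 2\right) = -8 + \left(-2 + b\right) = -10 + b$)
$\left(B + q{\left(T{\left(-7,-4 \right)} \right)}\right) + R{\left(-39 \right)} = \left(- \frac{302}{1271} - 42\right) + 32 = - \frac{53684}{1271} + 32 = - \frac{13012}{1271}$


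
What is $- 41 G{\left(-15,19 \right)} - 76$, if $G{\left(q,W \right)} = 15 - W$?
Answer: $88$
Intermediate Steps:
$- 41 G{\left(-15,19 \right)} - 76 = - 41 \left(15 - 19\right) - 76 = \left(-41\right) \left(-4\right) - 76 = 164 - 76 = 88$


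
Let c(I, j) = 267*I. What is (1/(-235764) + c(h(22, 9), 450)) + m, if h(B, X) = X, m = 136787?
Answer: 32815991159/235764 ≈ 1.3919e+5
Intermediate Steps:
(1/(-235764) + c(h(22, 9), 450)) + m = (1/(-235764) + 267*9) + 136787 = (-1/235764 + 2403) + 136787 = 566540891/235764 + 136787 = 32815991159/235764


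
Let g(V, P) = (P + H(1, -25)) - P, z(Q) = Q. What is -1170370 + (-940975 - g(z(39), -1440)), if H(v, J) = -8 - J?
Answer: -2111362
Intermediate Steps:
g(V, P) = 17 (g(V, P) = (P + (-8 - 1*(-25))) - P = (P + (-8 + 25)) - P = (P + 17) - P = (17 + P) - P = 17)
-1170370 + (-940975 - g(z(39), -1440)) = -1170370 + (-940975 - 1*17) = -1170370 + (-940975 - 17) = -1170370 - 940992 = -2111362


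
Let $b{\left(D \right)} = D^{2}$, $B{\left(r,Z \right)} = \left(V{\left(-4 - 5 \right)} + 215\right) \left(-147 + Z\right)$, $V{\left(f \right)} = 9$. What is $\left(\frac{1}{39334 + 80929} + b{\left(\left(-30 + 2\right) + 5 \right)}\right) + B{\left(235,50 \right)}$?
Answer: $- \frac{2549455336}{120263} \approx -21199.0$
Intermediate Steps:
$B{\left(r,Z \right)} = -32928 + 224 Z$ ($B{\left(r,Z \right)} = \left(9 + 215\right) \left(-147 + Z\right) = 224 \left(-147 + Z\right) = -32928 + 224 Z$)
$\left(\frac{1}{39334 + 80929} + b{\left(\left(-30 + 2\right) + 5 \right)}\right) + B{\left(235,50 \right)} = \left(\frac{1}{39334 + 80929} + \left(\left(-30 + 2\right) + 5\right)^{2}\right) + \left(-32928 + 224 \cdot 50\right) = \left(\frac{1}{120263} + \left(-28 + 5\right)^{2}\right) + \left(-32928 + 11200\right) = \left(\frac{1}{120263} + \left(-23\right)^{2}\right) - 21728 = \left(\frac{1}{120263} + 529\right) - 21728 = \frac{63619128}{120263} - 21728 = - \frac{2549455336}{120263}$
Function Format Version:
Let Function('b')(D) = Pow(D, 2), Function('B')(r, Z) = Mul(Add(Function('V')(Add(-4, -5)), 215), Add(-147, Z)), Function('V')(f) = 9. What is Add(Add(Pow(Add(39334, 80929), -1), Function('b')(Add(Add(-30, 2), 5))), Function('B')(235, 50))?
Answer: Rational(-2549455336, 120263) ≈ -21199.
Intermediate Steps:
Function('B')(r, Z) = Add(-32928, Mul(224, Z)) (Function('B')(r, Z) = Mul(Add(9, 215), Add(-147, Z)) = Mul(224, Add(-147, Z)) = Add(-32928, Mul(224, Z)))
Add(Add(Pow(Add(39334, 80929), -1), Function('b')(Add(Add(-30, 2), 5))), Function('B')(235, 50)) = Add(Add(Pow(Add(39334, 80929), -1), Pow(Add(Add(-30, 2), 5), 2)), Add(-32928, Mul(224, 50))) = Add(Add(Pow(120263, -1), Pow(Add(-28, 5), 2)), Add(-32928, 11200)) = Add(Add(Rational(1, 120263), Pow(-23, 2)), -21728) = Add(Add(Rational(1, 120263), 529), -21728) = Add(Rational(63619128, 120263), -21728) = Rational(-2549455336, 120263)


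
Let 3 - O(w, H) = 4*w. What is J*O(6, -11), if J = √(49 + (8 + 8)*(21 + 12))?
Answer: -21*√577 ≈ -504.44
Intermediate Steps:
O(w, H) = 3 - 4*w
J = √577 (J = √(49 + 16*33) = √(49 + 528) = √577 ≈ 24.021)
J*O(6, -11) = √577*(3 - 4*6) = √577*(3 - 24) = √577*(-21) = -21*√577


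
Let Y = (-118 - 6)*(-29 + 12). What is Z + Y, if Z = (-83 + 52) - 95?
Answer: 1982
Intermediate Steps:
Y = 2108 (Y = -124*(-17) = 2108)
Z = -126 (Z = -31 - 95 = -126)
Z + Y = -126 + 2108 = 1982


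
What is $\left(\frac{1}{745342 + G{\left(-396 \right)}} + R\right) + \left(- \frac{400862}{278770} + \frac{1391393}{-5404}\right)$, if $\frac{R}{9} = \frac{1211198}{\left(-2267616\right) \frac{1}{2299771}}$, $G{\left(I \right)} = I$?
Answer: $- \frac{293067293466192396627334533}{26508456906262975280} \approx -1.1056 \cdot 10^{7}$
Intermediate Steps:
$R = - \frac{4178217053487}{377936}$ ($R = 9 \frac{1211198}{\left(-2267616\right) \frac{1}{2299771}} = 9 \frac{1211198}{- \frac{2267616}{2299771}} = 9 \cdot 1211198 \left(- \frac{2299771}{2267616}\right) = 9 \left(- \frac{1392739017829}{1133808}\right) = - \frac{4178217053487}{377936} \approx -1.1055 \cdot 10^{7}$)
$\left(\frac{1}{745342 + G{\left(-396 \right)}} + R\right) + \left(- \frac{400862}{278770} + \frac{1391393}{-5404}\right) = \left(\frac{1}{745342 - 396} - \frac{4178217053487}{377936}\right) + \left(- \frac{400862}{278770} + \frac{1391393}{-5404}\right) = \left(\frac{1}{744946} - \frac{4178217053487}{377936}\right) + \left(\left(-400862\right) \frac{1}{278770} + 1391393 \left(- \frac{1}{5404}\right)\right) = \left(\frac{1}{744946} - \frac{4178217053487}{377936}\right) - \frac{195022442429}{753236540} = - \frac{1556273040563274383}{140770955728} - \frac{195022442429}{753236540} = - \frac{293067293466192396627334533}{26508456906262975280}$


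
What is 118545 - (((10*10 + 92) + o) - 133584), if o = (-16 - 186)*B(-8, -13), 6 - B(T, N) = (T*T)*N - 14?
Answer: 424041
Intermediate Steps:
B(T, N) = 20 - N*T² (B(T, N) = 6 - ((T*T)*N - 14) = 6 - (T²*N - 14) = 6 - (N*T² - 14) = 6 - (-14 + N*T²) = 6 + (14 - N*T²) = 20 - N*T²)
o = -172104 (o = (-16 - 186)*(20 - 1*(-13)*(-8)²) = -202*(20 - 1*(-13)*64) = -202*(20 + 832) = -202*852 = -172104)
118545 - (((10*10 + 92) + o) - 133584) = 118545 - (((10*10 + 92) - 172104) - 133584) = 118545 - (((100 + 92) - 172104) - 133584) = 118545 - ((192 - 172104) - 133584) = 118545 - (-171912 - 133584) = 118545 - 1*(-305496) = 118545 + 305496 = 424041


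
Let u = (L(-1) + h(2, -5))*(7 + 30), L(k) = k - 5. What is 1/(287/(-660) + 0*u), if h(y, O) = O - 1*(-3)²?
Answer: -660/287 ≈ -2.2997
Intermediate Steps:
L(k) = -5 + k
h(y, O) = -9 + O (h(y, O) = O - 1*9 = O - 9 = -9 + O)
u = -740 (u = ((-5 - 1) + (-9 - 5))*(7 + 30) = (-6 - 14)*37 = -20*37 = -740)
1/(287/(-660) + 0*u) = 1/(287/(-660) + 0*(-740)) = 1/(287*(-1/660) + 0) = 1/(-287/660 + 0) = 1/(-287/660) = -660/287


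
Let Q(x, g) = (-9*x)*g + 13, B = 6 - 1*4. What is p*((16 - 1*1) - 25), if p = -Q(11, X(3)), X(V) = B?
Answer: -1850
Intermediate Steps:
B = 2 (B = 6 - 4 = 2)
X(V) = 2
Q(x, g) = 13 - 9*g*x (Q(x, g) = -9*g*x + 13 = 13 - 9*g*x)
p = 185 (p = -(13 - 9*2*11) = -(13 - 198) = -1*(-185) = 185)
p*((16 - 1*1) - 25) = 185*((16 - 1*1) - 25) = 185*((16 - 1) - 25) = 185*(15 - 25) = 185*(-10) = -1850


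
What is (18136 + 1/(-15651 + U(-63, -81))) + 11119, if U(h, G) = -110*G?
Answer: 197207954/6741 ≈ 29255.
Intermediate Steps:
(18136 + 1/(-15651 + U(-63, -81))) + 11119 = (18136 + 1/(-15651 - 110*(-81))) + 11119 = (18136 + 1/(-15651 + 8910)) + 11119 = (18136 + 1/(-6741)) + 11119 = (18136 - 1/6741) + 11119 = 122254775/6741 + 11119 = 197207954/6741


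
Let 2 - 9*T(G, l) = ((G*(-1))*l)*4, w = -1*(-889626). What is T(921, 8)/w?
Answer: 14737/4003317 ≈ 0.0036812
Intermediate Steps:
w = 889626
T(G, l) = 2/9 + 4*G*l/9 (T(G, l) = 2/9 - (G*(-1))*l*4/9 = 2/9 - (-G)*l*4/9 = 2/9 - (-G*l)*4/9 = 2/9 - (-4)*G*l/9 = 2/9 + 4*G*l/9)
T(921, 8)/w = (2/9 + (4/9)*921*8)/889626 = (2/9 + 9824/3)*(1/889626) = (29474/9)*(1/889626) = 14737/4003317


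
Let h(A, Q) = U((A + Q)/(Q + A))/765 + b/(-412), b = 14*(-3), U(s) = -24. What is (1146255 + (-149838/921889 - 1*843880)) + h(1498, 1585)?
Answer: 14643058016731133/48426829170 ≈ 3.0238e+5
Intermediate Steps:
b = -42
h(A, Q) = 3707/52530 (h(A, Q) = -24/765 - 42/(-412) = -24*1/765 - 42*(-1/412) = -8/255 + 21/206 = 3707/52530)
(1146255 + (-149838/921889 - 1*843880)) + h(1498, 1585) = (1146255 + (-149838/921889 - 1*843880)) + 3707/52530 = (1146255 + (-149838*1/921889 - 843880)) + 3707/52530 = (1146255 + (-149838/921889 - 843880)) + 3707/52530 = (1146255 - 777963839158/921889) + 3707/52530 = 278756036537/921889 + 3707/52530 = 14643058016731133/48426829170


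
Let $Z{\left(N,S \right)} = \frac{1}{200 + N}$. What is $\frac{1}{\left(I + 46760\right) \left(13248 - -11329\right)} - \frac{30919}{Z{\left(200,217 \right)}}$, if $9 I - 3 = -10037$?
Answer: $- \frac{124867977687191191}{10096379062} \approx -1.2368 \cdot 10^{7}$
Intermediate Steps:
$I = - \frac{10034}{9}$ ($I = \frac{1}{3} + \frac{1}{9} \left(-10037\right) = \frac{1}{3} - \frac{10037}{9} = - \frac{10034}{9} \approx -1114.9$)
$\frac{1}{\left(I + 46760\right) \left(13248 - -11329\right)} - \frac{30919}{Z{\left(200,217 \right)}} = \frac{1}{\left(- \frac{10034}{9} + 46760\right) \left(13248 - -11329\right)} - \frac{30919}{\frac{1}{200 + 200}} = \frac{1}{\frac{410806}{9} \left(13248 + 11329\right)} - \frac{30919}{\frac{1}{400}} = \frac{9}{410806 \cdot 24577} - 30919 \frac{1}{\frac{1}{400}} = \frac{9}{410806} \cdot \frac{1}{24577} - 12367600 = \frac{9}{10096379062} - 12367600 = - \frac{124867977687191191}{10096379062}$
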